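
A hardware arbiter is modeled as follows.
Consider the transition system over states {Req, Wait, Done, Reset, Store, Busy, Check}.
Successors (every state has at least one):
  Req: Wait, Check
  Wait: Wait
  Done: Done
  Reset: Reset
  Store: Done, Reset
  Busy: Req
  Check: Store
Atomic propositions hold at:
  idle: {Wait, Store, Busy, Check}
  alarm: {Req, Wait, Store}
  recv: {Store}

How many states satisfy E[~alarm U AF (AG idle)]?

1

Sat(~alarm) = {Done, Reset, Busy, Check}
AG idle: greatest fixpoint, start Z0 = {Wait, Store, Busy, Check}, keep only states in Sat with every successor in Z. Z1 = {Wait, Check}; Z2 = {Wait}; fixed.
Sat(AG idle) = {Wait}
AF (AG idle): least fixpoint, start Z0 = {Wait}, add states with every successor in Z. Already a fixed point.
Sat(AF (AG idle)) = {Wait}
E[~alarm U AF (AG idle)]: least fixpoint, start Z0 = Sat(AF (AG idle)) = {Wait}, add states in Sat(~alarm) with some successor in Z. Already a fixed point.
Sat(E[~alarm U AF (AG idle)]) = {Wait}
|Sat(E[~alarm U AF (AG idle)])| = |{Wait}| = 1.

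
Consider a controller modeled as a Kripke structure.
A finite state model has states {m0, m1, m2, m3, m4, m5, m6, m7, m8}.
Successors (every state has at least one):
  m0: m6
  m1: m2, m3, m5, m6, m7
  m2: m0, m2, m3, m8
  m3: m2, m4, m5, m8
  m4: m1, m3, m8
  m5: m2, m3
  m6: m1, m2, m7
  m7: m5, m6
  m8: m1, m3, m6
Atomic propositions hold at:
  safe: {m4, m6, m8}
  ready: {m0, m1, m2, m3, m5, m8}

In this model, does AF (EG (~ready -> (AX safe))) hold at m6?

Sat(~ready) = {m4, m6, m7}
Sat(AX safe) = {s : every successor in {m4, m6, m8}} = {m0}
Sat(~ready -> (AX safe)) = {m0, m1, m2, m3, m5, m8}
EG (~ready -> (AX safe)): greatest fixpoint, start Z0 = {m0, m1, m2, m3, m5, m8}, keep only states in Sat with some successor in Z. Z1 = {m1, m2, m3, m5, m8}; fixed.
Sat(EG (~ready -> (AX safe))) = {m1, m2, m3, m5, m8}
AF (EG (~ready -> (AX safe))): least fixpoint, start Z0 = {m1, m2, m3, m5, m8}, add states with every successor in Z. Z1 = {m1, m2, m3, m4, m5, m8}; fixed.
Sat(AF (EG (~ready -> (AX safe)))) = {m1, m2, m3, m4, m5, m8}
m6 ∉ Sat(AF (EG (~ready -> (AX safe)))) = {m1, m2, m3, m4, m5, m8}, so the formula does not hold at m6.

No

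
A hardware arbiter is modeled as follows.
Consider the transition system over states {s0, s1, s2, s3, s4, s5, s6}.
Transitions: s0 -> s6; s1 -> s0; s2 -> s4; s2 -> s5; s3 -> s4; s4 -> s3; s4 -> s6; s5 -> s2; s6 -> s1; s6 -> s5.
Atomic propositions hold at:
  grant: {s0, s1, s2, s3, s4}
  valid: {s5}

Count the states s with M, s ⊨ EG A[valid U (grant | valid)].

Sat(grant | valid) = {s0, s1, s2, s3, s4, s5}
A[valid U (grant | valid)]: least fixpoint, start Z0 = Sat((grant | valid)) = {s0, s1, s2, s3, s4, s5}, add states in Sat(valid) with every successor in Z. Already a fixed point.
Sat(A[valid U (grant | valid)]) = {s0, s1, s2, s3, s4, s5}
EG A[valid U (grant | valid)]: greatest fixpoint, start Z0 = {s0, s1, s2, s3, s4, s5}, keep only states in Sat with some successor in Z. Z1 = {s1, s2, s3, s4, s5}; Z2 = {s2, s3, s4, s5}; fixed.
Sat(EG A[valid U (grant | valid)]) = {s2, s3, s4, s5}
|Sat(EG A[valid U (grant | valid)])| = |{s2, s3, s4, s5}| = 4.

4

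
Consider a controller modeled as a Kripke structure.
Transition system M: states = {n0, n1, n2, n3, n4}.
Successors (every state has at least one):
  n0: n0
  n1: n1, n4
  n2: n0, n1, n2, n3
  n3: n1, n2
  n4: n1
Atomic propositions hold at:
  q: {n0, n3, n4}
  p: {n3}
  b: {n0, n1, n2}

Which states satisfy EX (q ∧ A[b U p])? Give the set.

{n2}

A[b U p]: least fixpoint, start Z0 = Sat(p) = {n3}, add states in Sat(b) with every successor in Z. Already a fixed point.
Sat(A[b U p]) = {n3}
Sat(q ∧ A[b U p]) = {n3}
Sat(EX (q ∧ A[b U p])) = {s : some successor in {n3}} = {n2}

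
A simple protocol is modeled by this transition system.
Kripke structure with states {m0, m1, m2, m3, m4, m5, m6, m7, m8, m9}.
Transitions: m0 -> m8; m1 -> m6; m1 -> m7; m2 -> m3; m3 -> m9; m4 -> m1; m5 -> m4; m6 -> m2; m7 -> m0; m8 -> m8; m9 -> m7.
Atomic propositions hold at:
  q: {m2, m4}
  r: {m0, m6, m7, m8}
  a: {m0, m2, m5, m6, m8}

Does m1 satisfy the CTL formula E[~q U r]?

Sat(~q) = {m0, m1, m3, m5, m6, m7, m8, m9}
E[~q U r]: least fixpoint, start Z0 = Sat(r) = {m0, m6, m7, m8}, add states in Sat(~q) with some successor in Z. Z1 = {m0, m1, m6, m7, m8, m9}; Z2 = {m0, m1, m3, m6, m7, m8, m9}; fixed.
Sat(E[~q U r]) = {m0, m1, m3, m6, m7, m8, m9}
m1 ∈ Sat(E[~q U r]) = {m0, m1, m3, m6, m7, m8, m9}, so the formula holds at m1.

Yes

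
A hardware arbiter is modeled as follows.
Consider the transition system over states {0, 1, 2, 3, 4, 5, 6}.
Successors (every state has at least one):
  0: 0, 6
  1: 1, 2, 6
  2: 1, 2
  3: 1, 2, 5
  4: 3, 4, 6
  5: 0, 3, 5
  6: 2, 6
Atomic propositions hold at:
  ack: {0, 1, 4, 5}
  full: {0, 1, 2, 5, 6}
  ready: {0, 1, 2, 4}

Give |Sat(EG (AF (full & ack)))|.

3

Sat(full & ack) = {0, 1, 5}
AF (full & ack): least fixpoint, start Z0 = {0, 1, 5}, add states with every successor in Z. Already a fixed point.
Sat(AF (full & ack)) = {0, 1, 5}
EG (AF (full & ack)): greatest fixpoint, start Z0 = {0, 1, 5}, keep only states in Sat with some successor in Z. Already a fixed point.
Sat(EG (AF (full & ack))) = {0, 1, 5}
|Sat(EG (AF (full & ack)))| = |{0, 1, 5}| = 3.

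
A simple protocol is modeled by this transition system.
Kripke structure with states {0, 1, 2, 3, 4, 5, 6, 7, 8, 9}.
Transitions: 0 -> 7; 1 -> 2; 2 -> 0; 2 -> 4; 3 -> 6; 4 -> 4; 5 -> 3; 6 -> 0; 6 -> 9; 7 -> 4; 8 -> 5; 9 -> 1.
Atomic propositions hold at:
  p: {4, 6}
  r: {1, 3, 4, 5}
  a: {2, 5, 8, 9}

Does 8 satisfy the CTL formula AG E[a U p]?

E[a U p]: least fixpoint, start Z0 = Sat(p) = {4, 6}, add states in Sat(a) with some successor in Z. Z1 = {2, 4, 6}; fixed.
Sat(E[a U p]) = {2, 4, 6}
AG E[a U p]: greatest fixpoint, start Z0 = {2, 4, 6}, keep only states in Sat with every successor in Z. Z1 = {4}; fixed.
Sat(AG E[a U p]) = {4}
8 ∉ Sat(AG E[a U p]) = {4}, so the formula does not hold at 8.

No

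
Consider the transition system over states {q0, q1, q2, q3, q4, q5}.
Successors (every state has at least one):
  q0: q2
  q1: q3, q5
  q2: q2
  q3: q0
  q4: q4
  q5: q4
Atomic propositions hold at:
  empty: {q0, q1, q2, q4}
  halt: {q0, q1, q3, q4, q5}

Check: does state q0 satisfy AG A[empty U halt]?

A[empty U halt]: least fixpoint, start Z0 = Sat(halt) = {q0, q1, q3, q4, q5}, add states in Sat(empty) with every successor in Z. Already a fixed point.
Sat(A[empty U halt]) = {q0, q1, q3, q4, q5}
AG A[empty U halt]: greatest fixpoint, start Z0 = {q0, q1, q3, q4, q5}, keep only states in Sat with every successor in Z. Z1 = {q1, q3, q4, q5}; Z2 = {q1, q4, q5}; Z3 = {q4, q5}; fixed.
Sat(AG A[empty U halt]) = {q4, q5}
q0 ∉ Sat(AG A[empty U halt]) = {q4, q5}, so the formula does not hold at q0.

No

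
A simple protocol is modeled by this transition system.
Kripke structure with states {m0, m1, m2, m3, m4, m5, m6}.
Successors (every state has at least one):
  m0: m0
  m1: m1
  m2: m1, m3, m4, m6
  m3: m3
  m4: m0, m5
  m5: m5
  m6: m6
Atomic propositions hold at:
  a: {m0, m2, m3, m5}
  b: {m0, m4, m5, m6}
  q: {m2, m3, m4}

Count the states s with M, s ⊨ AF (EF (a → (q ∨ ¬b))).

Sat(¬b) = {m1, m2, m3}
Sat(q ∨ ¬b) = {m1, m2, m3, m4}
Sat(a → (q ∨ ¬b)) = {m1, m2, m3, m4, m6}
EF (a → (q ∨ ¬b)): least fixpoint, start Z0 = {m1, m2, m3, m4, m6}, add states with some successor in Z. Already a fixed point.
Sat(EF (a → (q ∨ ¬b))) = {m1, m2, m3, m4, m6}
AF (EF (a → (q ∨ ¬b))): least fixpoint, start Z0 = {m1, m2, m3, m4, m6}, add states with every successor in Z. Already a fixed point.
Sat(AF (EF (a → (q ∨ ¬b)))) = {m1, m2, m3, m4, m6}
|Sat(AF (EF (a → (q ∨ ¬b))))| = |{m1, m2, m3, m4, m6}| = 5.

5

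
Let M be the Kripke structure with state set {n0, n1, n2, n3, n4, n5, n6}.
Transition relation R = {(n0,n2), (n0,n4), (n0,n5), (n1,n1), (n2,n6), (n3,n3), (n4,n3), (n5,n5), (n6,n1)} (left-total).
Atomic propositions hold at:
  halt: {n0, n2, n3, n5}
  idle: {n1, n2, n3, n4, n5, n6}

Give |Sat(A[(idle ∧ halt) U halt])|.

Sat(idle ∧ halt) = {n2, n3, n5}
A[(idle ∧ halt) U halt]: least fixpoint, start Z0 = Sat(halt) = {n0, n2, n3, n5}, add states in Sat(idle ∧ halt) with every successor in Z. Already a fixed point.
Sat(A[(idle ∧ halt) U halt]) = {n0, n2, n3, n5}
|Sat(A[(idle ∧ halt) U halt])| = |{n0, n2, n3, n5}| = 4.

4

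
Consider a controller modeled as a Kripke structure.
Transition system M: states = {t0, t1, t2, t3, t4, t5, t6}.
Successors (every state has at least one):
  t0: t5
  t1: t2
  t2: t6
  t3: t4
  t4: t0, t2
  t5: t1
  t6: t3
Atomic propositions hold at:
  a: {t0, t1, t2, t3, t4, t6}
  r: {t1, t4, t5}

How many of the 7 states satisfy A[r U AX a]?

Sat(AX a) = {s : every successor in {t0, t1, t2, t3, t4, t6}} = {t1, t2, t3, t4, t5, t6}
A[r U AX a]: least fixpoint, start Z0 = Sat(AX a) = {t1, t2, t3, t4, t5, t6}, add states in Sat(r) with every successor in Z. Already a fixed point.
Sat(A[r U AX a]) = {t1, t2, t3, t4, t5, t6}
|Sat(A[r U AX a])| = |{t1, t2, t3, t4, t5, t6}| = 6.

6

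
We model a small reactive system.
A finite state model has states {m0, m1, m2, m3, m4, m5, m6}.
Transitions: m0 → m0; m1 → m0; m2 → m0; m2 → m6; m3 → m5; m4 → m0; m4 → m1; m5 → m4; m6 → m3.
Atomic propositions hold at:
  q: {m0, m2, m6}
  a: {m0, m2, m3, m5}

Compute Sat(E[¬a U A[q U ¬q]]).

Sat(¬a) = {m1, m4, m6}
Sat(¬q) = {m1, m3, m4, m5}
A[q U ¬q]: least fixpoint, start Z0 = Sat(¬q) = {m1, m3, m4, m5}, add states in Sat(q) with every successor in Z. Z1 = {m1, m3, m4, m5, m6}; fixed.
Sat(A[q U ¬q]) = {m1, m3, m4, m5, m6}
E[¬a U A[q U ¬q]]: least fixpoint, start Z0 = Sat(A[q U ¬q]) = {m1, m3, m4, m5, m6}, add states in Sat(¬a) with some successor in Z. Already a fixed point.
Sat(E[¬a U A[q U ¬q]]) = {m1, m3, m4, m5, m6}

{m1, m3, m4, m5, m6}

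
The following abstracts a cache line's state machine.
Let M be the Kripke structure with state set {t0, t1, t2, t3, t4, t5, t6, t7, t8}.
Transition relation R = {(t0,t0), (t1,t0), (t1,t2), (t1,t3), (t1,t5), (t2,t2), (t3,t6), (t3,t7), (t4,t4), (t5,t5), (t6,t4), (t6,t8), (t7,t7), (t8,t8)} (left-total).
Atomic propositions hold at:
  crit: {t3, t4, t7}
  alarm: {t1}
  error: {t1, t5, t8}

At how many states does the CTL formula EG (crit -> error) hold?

Sat(crit -> error) = {t0, t1, t2, t5, t6, t8}
EG (crit -> error): greatest fixpoint, start Z0 = {t0, t1, t2, t5, t6, t8}, keep only states in Sat with some successor in Z. Already a fixed point.
Sat(EG (crit -> error)) = {t0, t1, t2, t5, t6, t8}
|Sat(EG (crit -> error))| = |{t0, t1, t2, t5, t6, t8}| = 6.

6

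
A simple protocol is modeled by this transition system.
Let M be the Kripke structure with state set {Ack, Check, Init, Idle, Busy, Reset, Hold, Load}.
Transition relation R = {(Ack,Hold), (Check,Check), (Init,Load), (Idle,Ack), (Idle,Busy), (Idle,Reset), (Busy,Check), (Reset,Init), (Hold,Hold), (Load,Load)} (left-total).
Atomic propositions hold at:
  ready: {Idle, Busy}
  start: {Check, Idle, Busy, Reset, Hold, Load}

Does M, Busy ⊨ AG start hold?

Yes

AG start: greatest fixpoint, start Z0 = {Check, Idle, Busy, Reset, Hold, Load}, keep only states in Sat with every successor in Z. Z1 = {Check, Busy, Hold, Load}; fixed.
Sat(AG start) = {Check, Busy, Hold, Load}
Busy ∈ Sat(AG start) = {Check, Busy, Hold, Load}, so the formula holds at Busy.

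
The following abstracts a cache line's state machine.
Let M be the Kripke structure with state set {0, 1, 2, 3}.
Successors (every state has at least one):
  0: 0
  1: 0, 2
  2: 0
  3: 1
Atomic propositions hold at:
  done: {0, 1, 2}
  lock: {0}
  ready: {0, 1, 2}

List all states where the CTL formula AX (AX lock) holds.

Sat(AX lock) = {s : every successor in {0}} = {0, 2}
Sat(AX (AX lock)) = {s : every successor in {0, 2}} = {0, 1, 2}

{0, 1, 2}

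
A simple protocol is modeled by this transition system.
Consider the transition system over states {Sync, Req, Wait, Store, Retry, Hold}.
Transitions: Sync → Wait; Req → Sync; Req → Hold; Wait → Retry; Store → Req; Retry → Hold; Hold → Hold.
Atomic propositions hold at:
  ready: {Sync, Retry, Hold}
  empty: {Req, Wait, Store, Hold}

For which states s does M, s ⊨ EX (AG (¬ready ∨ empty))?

Sat(¬ready) = {Req, Wait, Store}
Sat(¬ready ∨ empty) = {Req, Wait, Store, Hold}
AG (¬ready ∨ empty): greatest fixpoint, start Z0 = {Req, Wait, Store, Hold}, keep only states in Sat with every successor in Z. Z1 = {Store, Hold}; Z2 = {Hold}; fixed.
Sat(AG (¬ready ∨ empty)) = {Hold}
Sat(EX (AG (¬ready ∨ empty))) = {s : some successor in {Hold}} = {Req, Retry, Hold}

{Req, Retry, Hold}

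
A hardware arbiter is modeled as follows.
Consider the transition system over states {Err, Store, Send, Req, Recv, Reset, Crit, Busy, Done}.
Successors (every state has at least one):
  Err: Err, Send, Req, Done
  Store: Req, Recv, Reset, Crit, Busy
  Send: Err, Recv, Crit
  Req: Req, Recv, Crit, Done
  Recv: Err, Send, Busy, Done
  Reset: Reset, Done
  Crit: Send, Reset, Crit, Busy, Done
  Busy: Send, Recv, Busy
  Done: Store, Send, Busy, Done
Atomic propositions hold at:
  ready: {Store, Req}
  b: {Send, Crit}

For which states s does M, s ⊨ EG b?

{Send, Crit}

EG b: greatest fixpoint, start Z0 = {Send, Crit}, keep only states in Sat with some successor in Z. Already a fixed point.
Sat(EG b) = {Send, Crit}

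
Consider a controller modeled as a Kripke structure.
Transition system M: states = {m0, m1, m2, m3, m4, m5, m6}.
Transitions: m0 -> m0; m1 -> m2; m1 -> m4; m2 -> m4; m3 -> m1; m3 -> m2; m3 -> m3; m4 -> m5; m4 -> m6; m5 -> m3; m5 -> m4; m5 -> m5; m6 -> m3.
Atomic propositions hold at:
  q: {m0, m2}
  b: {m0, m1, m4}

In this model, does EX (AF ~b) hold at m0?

Sat(~b) = {m2, m3, m5, m6}
AF ~b: least fixpoint, start Z0 = {m2, m3, m5, m6}, add states with every successor in Z. Z1 = {m2, m3, m4, m5, m6}; Z2 = {m1, m2, m3, m4, m5, m6}; fixed.
Sat(AF ~b) = {m1, m2, m3, m4, m5, m6}
Sat(EX (AF ~b)) = {s : some successor in {m1, m2, m3, m4, m5, m6}} = {m1, m2, m3, m4, m5, m6}
m0 ∉ Sat(EX (AF ~b)) = {m1, m2, m3, m4, m5, m6}, so the formula does not hold at m0.

No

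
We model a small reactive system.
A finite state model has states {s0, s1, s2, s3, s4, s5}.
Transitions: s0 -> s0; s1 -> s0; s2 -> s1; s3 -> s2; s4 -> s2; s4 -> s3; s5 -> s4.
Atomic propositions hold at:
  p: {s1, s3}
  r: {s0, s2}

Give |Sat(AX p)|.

Sat(AX p) = {s : every successor in {s1, s3}} = {s2}
|Sat(AX p)| = |{s2}| = 1.

1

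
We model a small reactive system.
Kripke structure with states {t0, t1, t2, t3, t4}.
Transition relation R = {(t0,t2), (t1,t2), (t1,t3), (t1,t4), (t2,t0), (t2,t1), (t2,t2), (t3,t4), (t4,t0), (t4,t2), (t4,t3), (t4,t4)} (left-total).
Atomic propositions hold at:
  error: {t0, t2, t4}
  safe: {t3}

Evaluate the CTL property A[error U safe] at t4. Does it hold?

A[error U safe]: least fixpoint, start Z0 = Sat(safe) = {t3}, add states in Sat(error) with every successor in Z. Already a fixed point.
Sat(A[error U safe]) = {t3}
t4 ∉ Sat(A[error U safe]) = {t3}, so the formula does not hold at t4.

No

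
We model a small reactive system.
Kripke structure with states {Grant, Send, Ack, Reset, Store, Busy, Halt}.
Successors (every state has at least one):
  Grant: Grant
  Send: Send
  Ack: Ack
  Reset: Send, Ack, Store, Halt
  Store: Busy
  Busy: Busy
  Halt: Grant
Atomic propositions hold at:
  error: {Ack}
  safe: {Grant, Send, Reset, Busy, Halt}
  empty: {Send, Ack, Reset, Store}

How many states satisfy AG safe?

4

AG safe: greatest fixpoint, start Z0 = {Grant, Send, Reset, Busy, Halt}, keep only states in Sat with every successor in Z. Z1 = {Grant, Send, Busy, Halt}; fixed.
Sat(AG safe) = {Grant, Send, Busy, Halt}
|Sat(AG safe)| = |{Grant, Send, Busy, Halt}| = 4.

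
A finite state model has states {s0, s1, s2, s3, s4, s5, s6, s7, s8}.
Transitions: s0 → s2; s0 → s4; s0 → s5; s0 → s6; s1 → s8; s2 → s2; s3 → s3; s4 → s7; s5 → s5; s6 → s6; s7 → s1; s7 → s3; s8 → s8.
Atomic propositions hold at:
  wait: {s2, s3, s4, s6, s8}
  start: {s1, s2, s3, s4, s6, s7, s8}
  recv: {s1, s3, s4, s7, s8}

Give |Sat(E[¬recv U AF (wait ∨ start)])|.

8

Sat(¬recv) = {s0, s2, s5, s6}
Sat(wait ∨ start) = {s1, s2, s3, s4, s6, s7, s8}
AF (wait ∨ start): least fixpoint, start Z0 = {s1, s2, s3, s4, s6, s7, s8}, add states with every successor in Z. Already a fixed point.
Sat(AF (wait ∨ start)) = {s1, s2, s3, s4, s6, s7, s8}
E[¬recv U AF (wait ∨ start)]: least fixpoint, start Z0 = Sat(AF (wait ∨ start)) = {s1, s2, s3, s4, s6, s7, s8}, add states in Sat(¬recv) with some successor in Z. Z1 = {s0, s1, s2, s3, s4, s6, s7, s8}; fixed.
Sat(E[¬recv U AF (wait ∨ start)]) = {s0, s1, s2, s3, s4, s6, s7, s8}
|Sat(E[¬recv U AF (wait ∨ start)])| = |{s0, s1, s2, s3, s4, s6, s7, s8}| = 8.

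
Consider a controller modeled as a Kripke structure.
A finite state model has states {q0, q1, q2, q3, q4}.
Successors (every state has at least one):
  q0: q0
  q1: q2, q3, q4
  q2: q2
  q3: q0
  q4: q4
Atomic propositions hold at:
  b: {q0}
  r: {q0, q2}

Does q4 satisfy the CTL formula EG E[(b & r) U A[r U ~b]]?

Sat(b & r) = {q0}
Sat(~b) = {q1, q2, q3, q4}
A[r U ~b]: least fixpoint, start Z0 = Sat(~b) = {q1, q2, q3, q4}, add states in Sat(r) with every successor in Z. Already a fixed point.
Sat(A[r U ~b]) = {q1, q2, q3, q4}
E[(b & r) U A[r U ~b]]: least fixpoint, start Z0 = Sat(A[r U ~b]) = {q1, q2, q3, q4}, add states in Sat(b & r) with some successor in Z. Already a fixed point.
Sat(E[(b & r) U A[r U ~b]]) = {q1, q2, q3, q4}
EG E[(b & r) U A[r U ~b]]: greatest fixpoint, start Z0 = {q1, q2, q3, q4}, keep only states in Sat with some successor in Z. Z1 = {q1, q2, q4}; fixed.
Sat(EG E[(b & r) U A[r U ~b]]) = {q1, q2, q4}
q4 ∈ Sat(EG E[(b & r) U A[r U ~b]]) = {q1, q2, q4}, so the formula holds at q4.

Yes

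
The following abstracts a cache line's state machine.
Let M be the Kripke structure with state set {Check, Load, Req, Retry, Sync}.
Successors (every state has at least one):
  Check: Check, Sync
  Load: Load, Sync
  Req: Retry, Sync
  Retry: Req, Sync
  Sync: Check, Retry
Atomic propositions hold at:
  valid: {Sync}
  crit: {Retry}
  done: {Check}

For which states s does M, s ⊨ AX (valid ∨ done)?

Sat(valid ∨ done) = {Check, Sync}
Sat(AX (valid ∨ done)) = {s : every successor in {Check, Sync}} = {Check}

{Check}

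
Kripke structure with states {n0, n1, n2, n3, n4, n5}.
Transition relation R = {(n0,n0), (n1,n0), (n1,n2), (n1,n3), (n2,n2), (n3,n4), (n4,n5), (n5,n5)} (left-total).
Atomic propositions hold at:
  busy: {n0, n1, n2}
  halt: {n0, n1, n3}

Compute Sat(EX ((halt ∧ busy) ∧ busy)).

{n0, n1}

Sat(halt ∧ busy) = {n0, n1}
Sat((halt ∧ busy) ∧ busy) = {n0, n1}
Sat(EX ((halt ∧ busy) ∧ busy)) = {s : some successor in {n0, n1}} = {n0, n1}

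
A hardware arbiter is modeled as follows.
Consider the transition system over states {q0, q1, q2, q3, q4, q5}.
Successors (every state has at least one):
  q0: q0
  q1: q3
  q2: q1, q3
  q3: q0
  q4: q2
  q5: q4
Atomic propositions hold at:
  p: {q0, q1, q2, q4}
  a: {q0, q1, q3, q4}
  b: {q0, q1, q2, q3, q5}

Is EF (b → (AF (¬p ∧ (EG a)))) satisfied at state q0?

Sat(¬p) = {q3, q5}
EG a: greatest fixpoint, start Z0 = {q0, q1, q3, q4}, keep only states in Sat with some successor in Z. Z1 = {q0, q1, q3}; fixed.
Sat(EG a) = {q0, q1, q3}
Sat(¬p ∧ (EG a)) = {q3}
AF (¬p ∧ (EG a)): least fixpoint, start Z0 = {q3}, add states with every successor in Z. Z1 = {q1, q3}; Z2 = {q1, q2, q3}; Z3 = {q1, q2, q3, q4}; Z4 = {q1, q2, q3, q4, q5}; fixed.
Sat(AF (¬p ∧ (EG a))) = {q1, q2, q3, q4, q5}
Sat(b → (AF (¬p ∧ (EG a)))) = {q1, q2, q3, q4, q5}
EF (b → (AF (¬p ∧ (EG a)))): least fixpoint, start Z0 = {q1, q2, q3, q4, q5}, add states with some successor in Z. Already a fixed point.
Sat(EF (b → (AF (¬p ∧ (EG a))))) = {q1, q2, q3, q4, q5}
q0 ∉ Sat(EF (b → (AF (¬p ∧ (EG a))))) = {q1, q2, q3, q4, q5}, so the formula does not hold at q0.

No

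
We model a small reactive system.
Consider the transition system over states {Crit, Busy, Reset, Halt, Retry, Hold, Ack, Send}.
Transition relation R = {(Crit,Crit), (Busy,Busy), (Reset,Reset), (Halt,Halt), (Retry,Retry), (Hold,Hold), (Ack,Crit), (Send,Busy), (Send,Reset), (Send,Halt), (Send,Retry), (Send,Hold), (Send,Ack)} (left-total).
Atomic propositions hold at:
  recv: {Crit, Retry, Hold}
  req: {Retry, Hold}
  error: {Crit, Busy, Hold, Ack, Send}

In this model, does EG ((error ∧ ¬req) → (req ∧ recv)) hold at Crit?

Sat(¬req) = {Crit, Busy, Reset, Halt, Ack, Send}
Sat(error ∧ ¬req) = {Crit, Busy, Ack, Send}
Sat(req ∧ recv) = {Retry, Hold}
Sat((error ∧ ¬req) → (req ∧ recv)) = {Reset, Halt, Retry, Hold}
EG ((error ∧ ¬req) → (req ∧ recv)): greatest fixpoint, start Z0 = {Reset, Halt, Retry, Hold}, keep only states in Sat with some successor in Z. Already a fixed point.
Sat(EG ((error ∧ ¬req) → (req ∧ recv))) = {Reset, Halt, Retry, Hold}
Crit ∉ Sat(EG ((error ∧ ¬req) → (req ∧ recv))) = {Reset, Halt, Retry, Hold}, so the formula does not hold at Crit.

No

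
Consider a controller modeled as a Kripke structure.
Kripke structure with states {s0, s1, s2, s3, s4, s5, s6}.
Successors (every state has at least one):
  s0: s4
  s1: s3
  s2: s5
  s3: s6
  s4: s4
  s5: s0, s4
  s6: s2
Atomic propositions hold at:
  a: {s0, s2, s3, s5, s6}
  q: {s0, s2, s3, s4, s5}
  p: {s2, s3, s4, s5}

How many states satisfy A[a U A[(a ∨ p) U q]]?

Sat(a ∨ p) = {s0, s2, s3, s4, s5, s6}
A[(a ∨ p) U q]: least fixpoint, start Z0 = Sat(q) = {s0, s2, s3, s4, s5}, add states in Sat(a ∨ p) with every successor in Z. Z1 = {s0, s2, s3, s4, s5, s6}; fixed.
Sat(A[(a ∨ p) U q]) = {s0, s2, s3, s4, s5, s6}
A[a U A[(a ∨ p) U q]]: least fixpoint, start Z0 = Sat(A[(a ∨ p) U q]) = {s0, s2, s3, s4, s5, s6}, add states in Sat(a) with every successor in Z. Already a fixed point.
Sat(A[a U A[(a ∨ p) U q]]) = {s0, s2, s3, s4, s5, s6}
|Sat(A[a U A[(a ∨ p) U q]])| = |{s0, s2, s3, s4, s5, s6}| = 6.

6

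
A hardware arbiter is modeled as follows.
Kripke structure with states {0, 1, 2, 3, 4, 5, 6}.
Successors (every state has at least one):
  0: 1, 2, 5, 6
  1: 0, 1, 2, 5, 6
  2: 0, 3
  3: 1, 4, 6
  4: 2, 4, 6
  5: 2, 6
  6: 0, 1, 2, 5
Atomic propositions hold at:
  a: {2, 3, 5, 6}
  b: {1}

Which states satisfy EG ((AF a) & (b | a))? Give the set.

AF a: least fixpoint, start Z0 = {2, 3, 5, 6}, add states with every successor in Z. Already a fixed point.
Sat(AF a) = {2, 3, 5, 6}
Sat(b | a) = {1, 2, 3, 5, 6}
Sat((AF a) & (b | a)) = {2, 3, 5, 6}
EG ((AF a) & (b | a)): greatest fixpoint, start Z0 = {2, 3, 5, 6}, keep only states in Sat with some successor in Z. Already a fixed point.
Sat(EG ((AF a) & (b | a))) = {2, 3, 5, 6}

{2, 3, 5, 6}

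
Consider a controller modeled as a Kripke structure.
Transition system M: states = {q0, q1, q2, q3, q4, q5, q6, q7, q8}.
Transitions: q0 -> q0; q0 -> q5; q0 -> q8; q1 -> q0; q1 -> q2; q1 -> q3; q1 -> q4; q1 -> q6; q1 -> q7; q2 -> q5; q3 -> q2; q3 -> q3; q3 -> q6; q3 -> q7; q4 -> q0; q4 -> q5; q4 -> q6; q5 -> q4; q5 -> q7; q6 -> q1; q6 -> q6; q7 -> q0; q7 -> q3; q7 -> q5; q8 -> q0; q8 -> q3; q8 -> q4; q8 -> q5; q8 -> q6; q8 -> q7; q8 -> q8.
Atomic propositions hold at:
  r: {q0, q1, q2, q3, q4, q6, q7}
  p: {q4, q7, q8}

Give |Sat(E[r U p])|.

E[r U p]: least fixpoint, start Z0 = Sat(p) = {q4, q7, q8}, add states in Sat(r) with some successor in Z. Z1 = {q0, q1, q3, q4, q7, q8}; Z2 = {q0, q1, q3, q4, q6, q7, q8}; fixed.
Sat(E[r U p]) = {q0, q1, q3, q4, q6, q7, q8}
|Sat(E[r U p])| = |{q0, q1, q3, q4, q6, q7, q8}| = 7.

7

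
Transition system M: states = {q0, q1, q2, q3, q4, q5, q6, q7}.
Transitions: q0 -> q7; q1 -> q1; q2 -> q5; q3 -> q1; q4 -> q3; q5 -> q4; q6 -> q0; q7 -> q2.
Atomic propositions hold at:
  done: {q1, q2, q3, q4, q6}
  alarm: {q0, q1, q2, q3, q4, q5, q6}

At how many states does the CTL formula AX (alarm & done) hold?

5

Sat(alarm & done) = {q1, q2, q3, q4, q6}
Sat(AX (alarm & done)) = {s : every successor in {q1, q2, q3, q4, q6}} = {q1, q3, q4, q5, q7}
|Sat(AX (alarm & done))| = |{q1, q3, q4, q5, q7}| = 5.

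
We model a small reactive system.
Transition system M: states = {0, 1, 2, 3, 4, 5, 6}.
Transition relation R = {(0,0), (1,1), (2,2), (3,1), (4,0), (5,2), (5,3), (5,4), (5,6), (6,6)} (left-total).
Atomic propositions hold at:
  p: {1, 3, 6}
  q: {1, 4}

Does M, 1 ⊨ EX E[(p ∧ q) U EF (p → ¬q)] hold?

No

Sat(p ∧ q) = {1}
Sat(¬q) = {0, 2, 3, 5, 6}
Sat(p → ¬q) = {0, 2, 3, 4, 5, 6}
EF (p → ¬q): least fixpoint, start Z0 = {0, 2, 3, 4, 5, 6}, add states with some successor in Z. Already a fixed point.
Sat(EF (p → ¬q)) = {0, 2, 3, 4, 5, 6}
E[(p ∧ q) U EF (p → ¬q)]: least fixpoint, start Z0 = Sat(EF (p → ¬q)) = {0, 2, 3, 4, 5, 6}, add states in Sat(p ∧ q) with some successor in Z. Already a fixed point.
Sat(E[(p ∧ q) U EF (p → ¬q)]) = {0, 2, 3, 4, 5, 6}
Sat(EX E[(p ∧ q) U EF (p → ¬q)]) = {s : some successor in {0, 2, 3, 4, 5, 6}} = {0, 2, 4, 5, 6}
1 ∉ Sat(EX E[(p ∧ q) U EF (p → ¬q)]) = {0, 2, 4, 5, 6}, so the formula does not hold at 1.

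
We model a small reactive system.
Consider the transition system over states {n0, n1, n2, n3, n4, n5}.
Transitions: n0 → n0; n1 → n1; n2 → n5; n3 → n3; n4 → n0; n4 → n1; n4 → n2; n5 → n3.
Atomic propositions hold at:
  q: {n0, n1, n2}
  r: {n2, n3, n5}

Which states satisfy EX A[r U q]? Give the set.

A[r U q]: least fixpoint, start Z0 = Sat(q) = {n0, n1, n2}, add states in Sat(r) with every successor in Z. Already a fixed point.
Sat(A[r U q]) = {n0, n1, n2}
Sat(EX A[r U q]) = {s : some successor in {n0, n1, n2}} = {n0, n1, n4}

{n0, n1, n4}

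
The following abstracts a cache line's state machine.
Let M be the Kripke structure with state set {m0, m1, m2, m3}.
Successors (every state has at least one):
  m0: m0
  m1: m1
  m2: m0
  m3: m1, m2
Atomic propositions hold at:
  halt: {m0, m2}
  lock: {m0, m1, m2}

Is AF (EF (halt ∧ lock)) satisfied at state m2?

Sat(halt ∧ lock) = {m0, m2}
EF (halt ∧ lock): least fixpoint, start Z0 = {m0, m2}, add states with some successor in Z. Z1 = {m0, m2, m3}; fixed.
Sat(EF (halt ∧ lock)) = {m0, m2, m3}
AF (EF (halt ∧ lock)): least fixpoint, start Z0 = {m0, m2, m3}, add states with every successor in Z. Already a fixed point.
Sat(AF (EF (halt ∧ lock))) = {m0, m2, m3}
m2 ∈ Sat(AF (EF (halt ∧ lock))) = {m0, m2, m3}, so the formula holds at m2.

Yes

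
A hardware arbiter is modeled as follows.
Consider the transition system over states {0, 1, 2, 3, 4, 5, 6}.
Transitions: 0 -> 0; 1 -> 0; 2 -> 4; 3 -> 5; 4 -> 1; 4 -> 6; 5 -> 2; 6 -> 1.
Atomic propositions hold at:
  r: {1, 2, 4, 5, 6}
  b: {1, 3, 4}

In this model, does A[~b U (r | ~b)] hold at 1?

Yes

Sat(~b) = {0, 2, 5, 6}
Sat(r | ~b) = {0, 1, 2, 4, 5, 6}
A[~b U (r | ~b)]: least fixpoint, start Z0 = Sat((r | ~b)) = {0, 1, 2, 4, 5, 6}, add states in Sat(~b) with every successor in Z. Already a fixed point.
Sat(A[~b U (r | ~b)]) = {0, 1, 2, 4, 5, 6}
1 ∈ Sat(A[~b U (r | ~b)]) = {0, 1, 2, 4, 5, 6}, so the formula holds at 1.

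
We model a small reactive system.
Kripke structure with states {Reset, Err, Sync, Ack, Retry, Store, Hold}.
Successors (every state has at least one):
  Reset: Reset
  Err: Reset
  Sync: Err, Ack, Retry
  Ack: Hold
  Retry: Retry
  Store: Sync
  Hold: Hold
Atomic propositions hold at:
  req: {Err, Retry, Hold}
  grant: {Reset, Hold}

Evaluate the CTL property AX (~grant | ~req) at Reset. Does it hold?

Yes

Sat(~grant) = {Err, Sync, Ack, Retry, Store}
Sat(~req) = {Reset, Sync, Ack, Store}
Sat(~grant | ~req) = {Reset, Err, Sync, Ack, Retry, Store}
Sat(AX (~grant | ~req)) = {s : every successor in {Reset, Err, Sync, Ack, Retry, Store}} = {Reset, Err, Sync, Retry, Store}
Reset ∈ Sat(AX (~grant | ~req)) = {Reset, Err, Sync, Retry, Store}, so the formula holds at Reset.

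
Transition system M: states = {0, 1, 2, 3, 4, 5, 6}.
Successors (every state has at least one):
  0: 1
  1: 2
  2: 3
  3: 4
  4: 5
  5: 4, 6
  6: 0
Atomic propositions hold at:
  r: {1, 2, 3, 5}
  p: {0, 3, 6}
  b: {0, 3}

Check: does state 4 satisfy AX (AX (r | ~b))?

Yes

Sat(~b) = {1, 2, 4, 5, 6}
Sat(r | ~b) = {1, 2, 3, 4, 5, 6}
Sat(AX (r | ~b)) = {s : every successor in {1, 2, 3, 4, 5, 6}} = {0, 1, 2, 3, 4, 5}
Sat(AX (AX (r | ~b))) = {s : every successor in {0, 1, 2, 3, 4, 5}} = {0, 1, 2, 3, 4, 6}
4 ∈ Sat(AX (AX (r | ~b))) = {0, 1, 2, 3, 4, 6}, so the formula holds at 4.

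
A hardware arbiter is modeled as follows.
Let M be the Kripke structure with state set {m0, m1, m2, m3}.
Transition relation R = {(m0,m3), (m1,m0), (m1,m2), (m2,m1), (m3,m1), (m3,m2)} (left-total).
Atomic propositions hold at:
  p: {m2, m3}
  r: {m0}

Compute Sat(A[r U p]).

{m0, m2, m3}

A[r U p]: least fixpoint, start Z0 = Sat(p) = {m2, m3}, add states in Sat(r) with every successor in Z. Z1 = {m0, m2, m3}; fixed.
Sat(A[r U p]) = {m0, m2, m3}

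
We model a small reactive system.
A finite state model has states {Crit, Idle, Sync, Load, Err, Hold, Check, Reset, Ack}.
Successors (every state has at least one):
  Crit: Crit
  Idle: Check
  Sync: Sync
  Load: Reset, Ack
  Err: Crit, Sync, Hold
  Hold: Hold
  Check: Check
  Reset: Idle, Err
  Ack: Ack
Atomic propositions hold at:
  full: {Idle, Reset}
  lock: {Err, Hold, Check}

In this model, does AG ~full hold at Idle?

No

Sat(~full) = {Crit, Sync, Load, Err, Hold, Check, Ack}
AG ~full: greatest fixpoint, start Z0 = {Crit, Sync, Load, Err, Hold, Check, Ack}, keep only states in Sat with every successor in Z. Z1 = {Crit, Sync, Err, Hold, Check, Ack}; fixed.
Sat(AG ~full) = {Crit, Sync, Err, Hold, Check, Ack}
Idle ∉ Sat(AG ~full) = {Crit, Sync, Err, Hold, Check, Ack}, so the formula does not hold at Idle.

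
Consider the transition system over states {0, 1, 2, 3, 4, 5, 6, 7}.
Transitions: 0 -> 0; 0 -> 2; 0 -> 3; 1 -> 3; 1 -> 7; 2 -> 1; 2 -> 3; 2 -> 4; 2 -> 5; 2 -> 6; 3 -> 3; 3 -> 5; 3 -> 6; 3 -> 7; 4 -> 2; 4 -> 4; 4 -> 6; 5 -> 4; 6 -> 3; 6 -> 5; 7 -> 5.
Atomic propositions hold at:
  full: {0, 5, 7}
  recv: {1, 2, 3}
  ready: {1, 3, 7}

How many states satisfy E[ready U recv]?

3

E[ready U recv]: least fixpoint, start Z0 = Sat(recv) = {1, 2, 3}, add states in Sat(ready) with some successor in Z. Already a fixed point.
Sat(E[ready U recv]) = {1, 2, 3}
|Sat(E[ready U recv])| = |{1, 2, 3}| = 3.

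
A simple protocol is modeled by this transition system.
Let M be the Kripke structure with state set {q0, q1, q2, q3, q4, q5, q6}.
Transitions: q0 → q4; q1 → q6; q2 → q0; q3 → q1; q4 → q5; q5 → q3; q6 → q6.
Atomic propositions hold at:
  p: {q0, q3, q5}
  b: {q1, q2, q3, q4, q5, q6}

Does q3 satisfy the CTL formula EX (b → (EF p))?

No

EF p: least fixpoint, start Z0 = {q0, q3, q5}, add states with some successor in Z. Z1 = {q0, q2, q3, q4, q5}; fixed.
Sat(EF p) = {q0, q2, q3, q4, q5}
Sat(b → (EF p)) = {q0, q2, q3, q4, q5}
Sat(EX (b → (EF p))) = {s : some successor in {q0, q2, q3, q4, q5}} = {q0, q2, q4, q5}
q3 ∉ Sat(EX (b → (EF p))) = {q0, q2, q4, q5}, so the formula does not hold at q3.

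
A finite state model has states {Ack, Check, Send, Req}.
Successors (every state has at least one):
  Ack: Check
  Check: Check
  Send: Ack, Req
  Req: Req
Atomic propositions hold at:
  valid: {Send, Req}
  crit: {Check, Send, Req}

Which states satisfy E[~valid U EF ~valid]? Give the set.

{Ack, Check, Send}

Sat(~valid) = {Ack, Check}
EF ~valid: least fixpoint, start Z0 = {Ack, Check}, add states with some successor in Z. Z1 = {Ack, Check, Send}; fixed.
Sat(EF ~valid) = {Ack, Check, Send}
E[~valid U EF ~valid]: least fixpoint, start Z0 = Sat(EF ~valid) = {Ack, Check, Send}, add states in Sat(~valid) with some successor in Z. Already a fixed point.
Sat(E[~valid U EF ~valid]) = {Ack, Check, Send}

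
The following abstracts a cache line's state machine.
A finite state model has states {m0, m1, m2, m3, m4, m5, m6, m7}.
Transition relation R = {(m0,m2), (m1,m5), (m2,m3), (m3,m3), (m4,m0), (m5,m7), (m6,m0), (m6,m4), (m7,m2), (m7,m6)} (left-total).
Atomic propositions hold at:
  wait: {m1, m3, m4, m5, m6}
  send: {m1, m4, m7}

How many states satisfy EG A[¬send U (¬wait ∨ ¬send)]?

6

Sat(¬send) = {m0, m2, m3, m5, m6}
Sat(¬wait) = {m0, m2, m7}
Sat(¬wait ∨ ¬send) = {m0, m2, m3, m5, m6, m7}
A[¬send U (¬wait ∨ ¬send)]: least fixpoint, start Z0 = Sat((¬wait ∨ ¬send)) = {m0, m2, m3, m5, m6, m7}, add states in Sat(¬send) with every successor in Z. Already a fixed point.
Sat(A[¬send U (¬wait ∨ ¬send)]) = {m0, m2, m3, m5, m6, m7}
EG A[¬send U (¬wait ∨ ¬send)]: greatest fixpoint, start Z0 = {m0, m2, m3, m5, m6, m7}, keep only states in Sat with some successor in Z. Already a fixed point.
Sat(EG A[¬send U (¬wait ∨ ¬send)]) = {m0, m2, m3, m5, m6, m7}
|Sat(EG A[¬send U (¬wait ∨ ¬send)])| = |{m0, m2, m3, m5, m6, m7}| = 6.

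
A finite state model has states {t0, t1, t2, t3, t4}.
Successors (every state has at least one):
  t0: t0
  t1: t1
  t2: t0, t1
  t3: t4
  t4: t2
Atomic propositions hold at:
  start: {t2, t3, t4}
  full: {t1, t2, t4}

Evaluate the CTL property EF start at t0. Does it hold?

No

EF start: least fixpoint, start Z0 = {t2, t3, t4}, add states with some successor in Z. Already a fixed point.
Sat(EF start) = {t2, t3, t4}
t0 ∉ Sat(EF start) = {t2, t3, t4}, so the formula does not hold at t0.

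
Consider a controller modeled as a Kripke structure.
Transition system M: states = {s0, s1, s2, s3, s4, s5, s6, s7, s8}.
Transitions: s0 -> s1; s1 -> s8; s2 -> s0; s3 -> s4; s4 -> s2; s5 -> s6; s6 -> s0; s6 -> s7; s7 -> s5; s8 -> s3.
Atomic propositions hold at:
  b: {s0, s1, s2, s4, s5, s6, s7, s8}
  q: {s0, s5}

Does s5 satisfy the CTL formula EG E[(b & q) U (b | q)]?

Yes

Sat(b & q) = {s0, s5}
Sat(b | q) = {s0, s1, s2, s4, s5, s6, s7, s8}
E[(b & q) U (b | q)]: least fixpoint, start Z0 = Sat((b | q)) = {s0, s1, s2, s4, s5, s6, s7, s8}, add states in Sat(b & q) with some successor in Z. Already a fixed point.
Sat(E[(b & q) U (b | q)]) = {s0, s1, s2, s4, s5, s6, s7, s8}
EG E[(b & q) U (b | q)]: greatest fixpoint, start Z0 = {s0, s1, s2, s4, s5, s6, s7, s8}, keep only states in Sat with some successor in Z. Z1 = {s0, s1, s2, s4, s5, s6, s7}; Z2 = {s0, s2, s4, s5, s6, s7}; Z3 = {s2, s4, s5, s6, s7}; Z4 = {s4, s5, s6, s7}; Z5 = {s5, s6, s7}; fixed.
Sat(EG E[(b & q) U (b | q)]) = {s5, s6, s7}
s5 ∈ Sat(EG E[(b & q) U (b | q)]) = {s5, s6, s7}, so the formula holds at s5.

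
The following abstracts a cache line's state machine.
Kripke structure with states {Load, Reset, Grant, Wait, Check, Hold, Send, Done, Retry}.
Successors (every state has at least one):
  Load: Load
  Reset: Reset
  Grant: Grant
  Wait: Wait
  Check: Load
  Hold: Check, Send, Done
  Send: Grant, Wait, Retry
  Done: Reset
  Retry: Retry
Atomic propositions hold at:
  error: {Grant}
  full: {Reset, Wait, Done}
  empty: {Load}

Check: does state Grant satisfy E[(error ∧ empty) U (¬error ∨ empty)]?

No

Sat(error ∧ empty) = ∅
Sat(¬error) = {Load, Reset, Wait, Check, Hold, Send, Done, Retry}
Sat(¬error ∨ empty) = {Load, Reset, Wait, Check, Hold, Send, Done, Retry}
E[(error ∧ empty) U (¬error ∨ empty)]: least fixpoint, start Z0 = Sat((¬error ∨ empty)) = {Load, Reset, Wait, Check, Hold, Send, Done, Retry}, add states in Sat(error ∧ empty) with some successor in Z. Already a fixed point.
Sat(E[(error ∧ empty) U (¬error ∨ empty)]) = {Load, Reset, Wait, Check, Hold, Send, Done, Retry}
Grant ∉ Sat(E[(error ∧ empty) U (¬error ∨ empty)]) = {Load, Reset, Wait, Check, Hold, Send, Done, Retry}, so the formula does not hold at Grant.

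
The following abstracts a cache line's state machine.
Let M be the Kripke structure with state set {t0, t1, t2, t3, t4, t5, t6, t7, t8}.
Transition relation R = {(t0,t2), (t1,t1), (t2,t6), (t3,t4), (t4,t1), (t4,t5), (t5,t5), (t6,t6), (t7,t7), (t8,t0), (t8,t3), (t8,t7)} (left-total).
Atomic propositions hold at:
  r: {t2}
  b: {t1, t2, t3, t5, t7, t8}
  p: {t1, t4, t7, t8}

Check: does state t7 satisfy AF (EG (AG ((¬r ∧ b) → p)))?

Yes

Sat(¬r) = {t0, t1, t3, t4, t5, t6, t7, t8}
Sat(¬r ∧ b) = {t1, t3, t5, t7, t8}
Sat((¬r ∧ b) → p) = {t0, t1, t2, t4, t6, t7, t8}
AG ((¬r ∧ b) → p): greatest fixpoint, start Z0 = {t0, t1, t2, t4, t6, t7, t8}, keep only states in Sat with every successor in Z. Z1 = {t0, t1, t2, t6, t7}; fixed.
Sat(AG ((¬r ∧ b) → p)) = {t0, t1, t2, t6, t7}
EG (AG ((¬r ∧ b) → p)): greatest fixpoint, start Z0 = {t0, t1, t2, t6, t7}, keep only states in Sat with some successor in Z. Already a fixed point.
Sat(EG (AG ((¬r ∧ b) → p))) = {t0, t1, t2, t6, t7}
AF (EG (AG ((¬r ∧ b) → p))): least fixpoint, start Z0 = {t0, t1, t2, t6, t7}, add states with every successor in Z. Already a fixed point.
Sat(AF (EG (AG ((¬r ∧ b) → p)))) = {t0, t1, t2, t6, t7}
t7 ∈ Sat(AF (EG (AG ((¬r ∧ b) → p)))) = {t0, t1, t2, t6, t7}, so the formula holds at t7.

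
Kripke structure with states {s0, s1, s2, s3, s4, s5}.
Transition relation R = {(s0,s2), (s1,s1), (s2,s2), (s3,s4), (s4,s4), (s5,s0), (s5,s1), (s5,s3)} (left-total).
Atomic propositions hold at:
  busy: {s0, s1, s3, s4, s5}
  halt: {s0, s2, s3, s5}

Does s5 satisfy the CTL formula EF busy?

EF busy: least fixpoint, start Z0 = {s0, s1, s3, s4, s5}, add states with some successor in Z. Already a fixed point.
Sat(EF busy) = {s0, s1, s3, s4, s5}
s5 ∈ Sat(EF busy) = {s0, s1, s3, s4, s5}, so the formula holds at s5.

Yes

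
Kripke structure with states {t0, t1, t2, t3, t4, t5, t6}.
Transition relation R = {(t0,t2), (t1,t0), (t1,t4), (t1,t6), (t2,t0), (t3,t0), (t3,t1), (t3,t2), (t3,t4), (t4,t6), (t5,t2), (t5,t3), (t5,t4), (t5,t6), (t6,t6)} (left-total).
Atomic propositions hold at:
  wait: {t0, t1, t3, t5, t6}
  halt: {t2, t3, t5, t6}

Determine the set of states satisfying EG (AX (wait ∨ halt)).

Sat(wait ∨ halt) = {t0, t1, t2, t3, t5, t6}
Sat(AX (wait ∨ halt)) = {s : every successor in {t0, t1, t2, t3, t5, t6}} = {t0, t2, t4, t6}
EG (AX (wait ∨ halt)): greatest fixpoint, start Z0 = {t0, t2, t4, t6}, keep only states in Sat with some successor in Z. Already a fixed point.
Sat(EG (AX (wait ∨ halt))) = {t0, t2, t4, t6}

{t0, t2, t4, t6}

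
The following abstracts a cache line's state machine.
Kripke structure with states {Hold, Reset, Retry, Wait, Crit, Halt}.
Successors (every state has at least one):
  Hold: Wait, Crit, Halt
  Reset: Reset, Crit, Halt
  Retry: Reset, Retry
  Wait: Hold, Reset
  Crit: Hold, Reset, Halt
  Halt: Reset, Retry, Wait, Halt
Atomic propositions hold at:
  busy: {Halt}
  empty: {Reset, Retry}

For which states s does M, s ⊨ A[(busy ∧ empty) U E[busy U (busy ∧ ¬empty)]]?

Sat(busy ∧ empty) = ∅
Sat(¬empty) = {Hold, Wait, Crit, Halt}
Sat(busy ∧ ¬empty) = {Halt}
E[busy U (busy ∧ ¬empty)]: least fixpoint, start Z0 = Sat((busy ∧ ¬empty)) = {Halt}, add states in Sat(busy) with some successor in Z. Already a fixed point.
Sat(E[busy U (busy ∧ ¬empty)]) = {Halt}
A[(busy ∧ empty) U E[busy U (busy ∧ ¬empty)]]: least fixpoint, start Z0 = Sat(E[busy U (busy ∧ ¬empty)]) = {Halt}, add states in Sat(busy ∧ empty) with every successor in Z. Already a fixed point.
Sat(A[(busy ∧ empty) U E[busy U (busy ∧ ¬empty)]]) = {Halt}

{Halt}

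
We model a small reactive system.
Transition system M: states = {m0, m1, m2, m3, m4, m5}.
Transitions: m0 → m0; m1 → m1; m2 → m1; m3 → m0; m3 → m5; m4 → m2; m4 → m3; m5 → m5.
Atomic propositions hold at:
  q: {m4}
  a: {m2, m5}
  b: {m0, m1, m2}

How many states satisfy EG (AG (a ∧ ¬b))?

1

Sat(¬b) = {m3, m4, m5}
Sat(a ∧ ¬b) = {m5}
AG (a ∧ ¬b): greatest fixpoint, start Z0 = {m5}, keep only states in Sat with every successor in Z. Already a fixed point.
Sat(AG (a ∧ ¬b)) = {m5}
EG (AG (a ∧ ¬b)): greatest fixpoint, start Z0 = {m5}, keep only states in Sat with some successor in Z. Already a fixed point.
Sat(EG (AG (a ∧ ¬b))) = {m5}
|Sat(EG (AG (a ∧ ¬b)))| = |{m5}| = 1.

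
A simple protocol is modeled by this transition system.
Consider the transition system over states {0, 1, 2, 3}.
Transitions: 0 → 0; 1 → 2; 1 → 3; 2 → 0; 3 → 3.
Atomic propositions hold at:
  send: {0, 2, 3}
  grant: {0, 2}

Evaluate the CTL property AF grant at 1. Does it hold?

No

AF grant: least fixpoint, start Z0 = {0, 2}, add states with every successor in Z. Already a fixed point.
Sat(AF grant) = {0, 2}
1 ∉ Sat(AF grant) = {0, 2}, so the formula does not hold at 1.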